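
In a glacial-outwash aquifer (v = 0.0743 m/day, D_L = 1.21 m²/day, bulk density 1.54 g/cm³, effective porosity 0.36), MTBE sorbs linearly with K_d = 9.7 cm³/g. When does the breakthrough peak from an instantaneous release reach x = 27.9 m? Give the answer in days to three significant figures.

Retardation factor R = 1 + ρ_b·K_d/n = 1 + 1.54 × 9.7/0.36 = 42.49.
Sorption retards both mechanisms: v_R = v/R = 0.001749 m/day, D_R = D/R = 0.02848 m²/day.
Peak time from v_R²t² + 2D_R t − x² = 0: t = (√(D_R² + v_R²x²) − D_R)/v_R².
√(D_R² + v_R²x²) = √(0.02848² + 0.001749² × 27.9²) = 0.05650; v_R² = 3.059e-06.
t = (0.05650 − 0.02848)/3.059e-06 = 9160 days.

9160 days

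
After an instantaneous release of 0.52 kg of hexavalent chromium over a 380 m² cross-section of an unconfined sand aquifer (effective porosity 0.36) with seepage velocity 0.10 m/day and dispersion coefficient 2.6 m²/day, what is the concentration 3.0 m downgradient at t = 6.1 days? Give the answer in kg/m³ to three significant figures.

0.000246 kg/m³

For an instantaneous plane source, C(x,t) = M/(n_e·A·√(4πDt)) · exp(−(x−vt)²/(4Dt)), with n_e·A the pore (flow) area.
Plume center vt = 0.10 × 6.1 = 0.61 m, so the well at 3.0 m is 2.39 m downgradient of the peak.
√(4πDt) = 14.12 m, giving peak height M/(n_e·A·√(4πDt)) = 0.52/(0.36 × 380 × 14.12) = 0.0002692 kg/m³.
(x−vt)²/(4Dt) = (2.39)²/(4 × 2.6 × 6.1) = 0.09004; exp(−0.09004) = 0.9139.
C = 0.0002692 × 0.9139 = 0.000246 kg/m³.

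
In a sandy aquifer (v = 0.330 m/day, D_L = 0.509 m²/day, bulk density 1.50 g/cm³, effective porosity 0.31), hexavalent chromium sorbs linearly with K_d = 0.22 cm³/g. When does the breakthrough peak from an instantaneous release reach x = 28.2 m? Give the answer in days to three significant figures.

Retardation factor R = 1 + ρ_b·K_d/n = 1 + 1.50 × 0.22/0.31 = 2.065.
Sorption retards both mechanisms: v_R = v/R = 0.1598 m/day, D_R = D/R = 0.2465 m²/day.
Peak time from v_R²t² + 2D_R t − x² = 0: t = (√(D_R² + v_R²x²) − D_R)/v_R².
√(D_R² + v_R²x²) = √(0.2465² + 0.1598² × 28.2²) = 4.513; v_R² = 0.02554.
t = (4.513 − 0.2465)/0.02554 = 167 days.

167 days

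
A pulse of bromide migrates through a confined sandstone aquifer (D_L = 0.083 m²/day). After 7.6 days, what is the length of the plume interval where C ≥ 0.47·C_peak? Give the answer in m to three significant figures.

The plume is Gaussian with σ = √(2Dt) = √(2 × 0.083 × 7.6) = 1.123 m.
C/C_peak = exp(−Δx²/(2σ²)) = 0.47 ⇒ Δx = σ·√(−2 ln 0.47) = 1.123 × 1.229 = 1.380 m.
Width = 2Δx = 2.76 m.

2.76 m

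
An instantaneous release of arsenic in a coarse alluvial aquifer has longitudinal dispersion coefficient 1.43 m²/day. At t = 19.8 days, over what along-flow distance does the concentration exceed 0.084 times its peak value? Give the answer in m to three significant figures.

33.5 m

The plume is Gaussian with σ = √(2Dt) = √(2 × 1.43 × 19.8) = 7.525 m.
C/C_peak = exp(−Δx²/(2σ²)) = 0.084 ⇒ Δx = σ·√(−2 ln 0.084) = 7.525 × 2.226 = 16.75 m.
Width = 2Δx = 33.5 m.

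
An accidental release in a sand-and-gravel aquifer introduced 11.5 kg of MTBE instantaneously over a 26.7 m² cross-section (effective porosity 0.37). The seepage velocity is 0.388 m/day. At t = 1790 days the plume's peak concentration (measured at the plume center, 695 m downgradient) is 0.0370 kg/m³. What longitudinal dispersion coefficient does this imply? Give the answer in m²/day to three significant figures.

At the plume center C_max = M/(n_e·A·√(4πDt)), so D = M²/(4πt·(n_e·A·C_max)²).
n_e·A·C_max = 0.37 × 26.7 × 0.0370 = 0.3655 kg/m.
D = 11.5²/(4π × 1790 × 0.3655²) = 0.0440 m²/day.

0.0440 m²/day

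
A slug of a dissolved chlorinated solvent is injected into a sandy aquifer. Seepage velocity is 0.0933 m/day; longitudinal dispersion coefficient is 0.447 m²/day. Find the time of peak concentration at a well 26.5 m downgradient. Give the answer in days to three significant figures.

For the 1D instantaneous-source solution, setting ∂C/∂t = 0 at fixed x gives v²t² + 2Dt − x² = 0, so t = (√(D² + v²x²) − D)/v².
√(D² + v²x²) = √(0.447² + 0.0933² × 26.5²) = 2.513; v² = 0.00870489.
t = (2.513 − 0.447)/0.00870489 = 237 days (vs. the pure-advection estimate x/v = 284 d).

237 days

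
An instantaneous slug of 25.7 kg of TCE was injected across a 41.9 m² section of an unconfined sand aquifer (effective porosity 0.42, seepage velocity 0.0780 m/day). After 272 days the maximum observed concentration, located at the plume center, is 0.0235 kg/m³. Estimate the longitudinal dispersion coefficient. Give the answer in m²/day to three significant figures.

At the plume center C_max = M/(n_e·A·√(4πDt)), so D = M²/(4πt·(n_e·A·C_max)²).
n_e·A·C_max = 0.42 × 41.9 × 0.0235 = 0.4136 kg/m.
D = 25.7²/(4π × 272 × 0.4136²) = 1.13 m²/day.

1.13 m²/day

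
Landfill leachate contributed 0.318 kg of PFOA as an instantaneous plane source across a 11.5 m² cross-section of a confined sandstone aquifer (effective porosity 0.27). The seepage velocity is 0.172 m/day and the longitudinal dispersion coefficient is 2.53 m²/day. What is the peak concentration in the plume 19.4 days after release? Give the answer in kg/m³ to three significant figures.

0.00412 kg/m³

The peak of an instantaneous 1D plume sits at x = vt; there the Gaussian factor is 1 and C_max = M/(n_e·A·√(4πDt)), where n_e·A is the pore area the mass is dissolved in.
√(4πDt) = √(4π × 2.53 × 19.4) = 24.84 m, so C_max = 0.318/(0.27 × 11.5 × 24.84) = 0.00412 kg/m³.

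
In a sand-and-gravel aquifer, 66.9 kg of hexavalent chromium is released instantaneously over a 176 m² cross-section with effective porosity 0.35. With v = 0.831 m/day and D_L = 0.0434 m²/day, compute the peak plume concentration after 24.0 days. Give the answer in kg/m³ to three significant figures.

0.300 kg/m³

The peak of an instantaneous 1D plume sits at x = vt; there the Gaussian factor is 1 and C_max = M/(n_e·A·√(4πDt)), where n_e·A is the pore area the mass is dissolved in.
√(4πDt) = √(4π × 0.0434 × 24.0) = 3.618 m, so C_max = 66.9/(0.35 × 176 × 3.618) = 0.300 kg/m³.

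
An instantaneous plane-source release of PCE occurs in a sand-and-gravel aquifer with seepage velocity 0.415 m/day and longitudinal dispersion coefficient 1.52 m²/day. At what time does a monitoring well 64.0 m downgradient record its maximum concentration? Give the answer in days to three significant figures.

For the 1D instantaneous-source solution, setting ∂C/∂t = 0 at fixed x gives v²t² + 2Dt − x² = 0, so t = (√(D² + v²x²) − D)/v².
√(D² + v²x²) = √(1.52² + 0.415² × 64.0²) = 26.60; v² = 0.172225.
t = (26.60 − 1.52)/0.172225 = 146 days (vs. the pure-advection estimate x/v = 154 d).

146 days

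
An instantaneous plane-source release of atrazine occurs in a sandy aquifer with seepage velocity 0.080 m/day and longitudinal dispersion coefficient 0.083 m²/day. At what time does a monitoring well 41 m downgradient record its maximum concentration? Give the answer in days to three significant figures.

500 days

For the 1D instantaneous-source solution, setting ∂C/∂t = 0 at fixed x gives v²t² + 2Dt − x² = 0, so t = (√(D² + v²x²) − D)/v².
√(D² + v²x²) = √(0.083² + 0.080² × 41²) = 3.281; v² = 0.0064.
t = (3.281 − 0.083)/0.0064 = 500 days (vs. the pure-advection estimate x/v = 512 d).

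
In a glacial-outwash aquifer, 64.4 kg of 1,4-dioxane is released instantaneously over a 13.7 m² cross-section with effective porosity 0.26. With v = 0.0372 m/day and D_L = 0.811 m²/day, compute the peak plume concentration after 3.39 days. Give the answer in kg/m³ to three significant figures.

3.08 kg/m³

The peak of an instantaneous 1D plume sits at x = vt; there the Gaussian factor is 1 and C_max = M/(n_e·A·√(4πDt)), where n_e·A is the pore area the mass is dissolved in.
√(4πDt) = √(4π × 0.811 × 3.39) = 5.878 m, so C_max = 64.4/(0.26 × 13.7 × 5.878) = 3.08 kg/m³.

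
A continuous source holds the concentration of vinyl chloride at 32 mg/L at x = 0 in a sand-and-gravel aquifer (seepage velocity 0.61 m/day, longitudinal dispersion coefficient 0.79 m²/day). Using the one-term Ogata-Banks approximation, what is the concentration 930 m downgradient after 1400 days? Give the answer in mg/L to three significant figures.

For a continuous step input, C/C₀ ≈ ½·erfc((x−vt)/(2√(Dt))).
vt = 0.61 × 1400 = 854 m and 2√(Dt) = 2√(0.79 × 1400) = 66.51 m.
Argument (x−vt)/(2√(Dt)) = (930 − 854)/66.51 = 1.143; ½·erfc(1.143) = 0.05300.
C = 32 × 0.05300 = 1.70 mg/L.

1.70 mg/L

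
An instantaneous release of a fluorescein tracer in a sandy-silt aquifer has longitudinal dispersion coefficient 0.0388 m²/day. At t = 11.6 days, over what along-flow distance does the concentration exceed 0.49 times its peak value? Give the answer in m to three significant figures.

2.27 m

The plume is Gaussian with σ = √(2Dt) = √(2 × 0.0388 × 11.6) = 0.9488 m.
C/C_peak = exp(−Δx²/(2σ²)) = 0.49 ⇒ Δx = σ·√(−2 ln 0.49) = 0.9488 × 1.194 = 1.133 m.
Width = 2Δx = 2.27 m.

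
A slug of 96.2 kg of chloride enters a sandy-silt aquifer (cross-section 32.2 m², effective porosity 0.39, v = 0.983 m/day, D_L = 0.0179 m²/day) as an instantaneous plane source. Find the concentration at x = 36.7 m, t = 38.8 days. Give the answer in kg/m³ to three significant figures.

1.23 kg/m³

For an instantaneous plane source, C(x,t) = M/(n_e·A·√(4πDt)) · exp(−(x−vt)²/(4Dt)), with n_e·A the pore (flow) area.
Plume center vt = 0.983 × 38.8 = 38.1404 m, so the well at 36.7 m is 1.4404 m upgradient of the peak.
√(4πDt) = 2.954 m, giving peak height M/(n_e·A·√(4πDt)) = 96.2/(0.39 × 32.2 × 2.954) = 2.593 kg/m³.
(x−vt)²/(4Dt) = (-1.4404)²/(4 × 0.0179 × 38.8) = 0.7468; exp(−0.7468) = 0.4739.
C = 2.593 × 0.4739 = 1.23 kg/m³.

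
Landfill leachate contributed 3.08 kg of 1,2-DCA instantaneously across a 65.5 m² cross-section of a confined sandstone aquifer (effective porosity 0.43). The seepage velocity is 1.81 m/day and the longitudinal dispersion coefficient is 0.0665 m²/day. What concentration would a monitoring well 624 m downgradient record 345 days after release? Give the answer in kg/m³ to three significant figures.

0.00643 kg/m³

For an instantaneous plane source, C(x,t) = M/(n_e·A·√(4πDt)) · exp(−(x−vt)²/(4Dt)), with n_e·A the pore (flow) area.
Plume center vt = 1.81 × 345 = 624.45 m, so the well at 624 m is 0.45 m upgradient of the peak.
√(4πDt) = 16.98 m, giving peak height M/(n_e·A·√(4πDt)) = 3.08/(0.43 × 65.5 × 16.98) = 0.006440 kg/m³.
(x−vt)²/(4Dt) = (-0.45)²/(4 × 0.0665 × 345) = 0.002207; exp(−0.002207) = 0.9978.
C = 0.006440 × 0.9978 = 0.00643 kg/m³.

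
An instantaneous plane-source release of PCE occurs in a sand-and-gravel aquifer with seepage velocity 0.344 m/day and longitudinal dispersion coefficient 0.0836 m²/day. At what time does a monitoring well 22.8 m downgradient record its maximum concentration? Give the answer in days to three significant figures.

65.6 days

For the 1D instantaneous-source solution, setting ∂C/∂t = 0 at fixed x gives v²t² + 2Dt − x² = 0, so t = (√(D² + v²x²) − D)/v².
√(D² + v²x²) = √(0.0836² + 0.344² × 22.8²) = 7.844; v² = 0.118336.
t = (7.844 − 0.0836)/0.118336 = 65.6 days (vs. the pure-advection estimate x/v = 66.3 d).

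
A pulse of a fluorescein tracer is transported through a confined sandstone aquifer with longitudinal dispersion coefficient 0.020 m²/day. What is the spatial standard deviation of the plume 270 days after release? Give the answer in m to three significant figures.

Dispersive spreading gives a Gaussian with σ² = 2Dt; advection only shifts the center.
σ = √(2 × 0.020 × 270) = 3.29 m.

3.29 m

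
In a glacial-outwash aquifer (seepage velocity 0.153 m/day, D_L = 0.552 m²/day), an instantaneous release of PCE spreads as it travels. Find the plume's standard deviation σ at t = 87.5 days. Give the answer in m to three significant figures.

9.83 m

Dispersive spreading gives a Gaussian with σ² = 2Dt; advection only shifts the center.
σ = √(2 × 0.552 × 87.5) = 9.83 m.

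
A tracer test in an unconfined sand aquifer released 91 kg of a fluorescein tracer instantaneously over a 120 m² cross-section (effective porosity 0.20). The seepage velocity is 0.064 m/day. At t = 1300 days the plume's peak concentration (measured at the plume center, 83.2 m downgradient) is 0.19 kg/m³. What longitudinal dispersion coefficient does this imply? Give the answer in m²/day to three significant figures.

At the plume center C_max = M/(n_e·A·√(4πDt)), so D = M²/(4πt·(n_e·A·C_max)²).
n_e·A·C_max = 0.20 × 120 × 0.19 = 4.560 kg/m.
D = 91²/(4π × 1300 × 4.560²) = 0.0244 m²/day.

0.0244 m²/day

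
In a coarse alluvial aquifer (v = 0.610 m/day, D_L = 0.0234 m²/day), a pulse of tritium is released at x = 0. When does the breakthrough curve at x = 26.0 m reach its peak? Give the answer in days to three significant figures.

For the 1D instantaneous-source solution, setting ∂C/∂t = 0 at fixed x gives v²t² + 2Dt − x² = 0, so t = (√(D² + v²x²) − D)/v².
√(D² + v²x²) = √(0.0234² + 0.610² × 26.0²) = 15.86; v² = 0.3721.
t = (15.86 − 0.0234)/0.3721 = 42.6 days (vs. the pure-advection estimate x/v = 42.6 d).

42.6 days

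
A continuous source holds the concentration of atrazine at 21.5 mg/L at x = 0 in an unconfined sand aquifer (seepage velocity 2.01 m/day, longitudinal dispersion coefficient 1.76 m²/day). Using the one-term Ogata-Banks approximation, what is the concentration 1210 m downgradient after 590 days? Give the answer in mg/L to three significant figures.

For a continuous step input, C/C₀ ≈ ½·erfc((x−vt)/(2√(Dt))).
vt = 2.01 × 590 = 1185.9 m and 2√(Dt) = 2√(1.76 × 590) = 64.45 m.
Argument (x−vt)/(2√(Dt)) = (1210 − 1185.9)/64.45 = 0.3739; ½·erfc(0.3739) = 0.2985.
C = 21.5 × 0.2985 = 6.42 mg/L.

6.42 mg/L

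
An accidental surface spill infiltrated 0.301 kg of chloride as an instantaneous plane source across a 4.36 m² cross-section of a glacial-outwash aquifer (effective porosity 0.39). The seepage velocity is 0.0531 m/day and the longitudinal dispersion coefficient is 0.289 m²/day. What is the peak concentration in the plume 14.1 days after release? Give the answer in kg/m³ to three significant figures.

The peak of an instantaneous 1D plume sits at x = vt; there the Gaussian factor is 1 and C_max = M/(n_e·A·√(4πDt)), where n_e·A is the pore area the mass is dissolved in.
√(4πDt) = √(4π × 0.289 × 14.1) = 7.156 m, so C_max = 0.301/(0.39 × 4.36 × 7.156) = 0.0247 kg/m³.

0.0247 kg/m³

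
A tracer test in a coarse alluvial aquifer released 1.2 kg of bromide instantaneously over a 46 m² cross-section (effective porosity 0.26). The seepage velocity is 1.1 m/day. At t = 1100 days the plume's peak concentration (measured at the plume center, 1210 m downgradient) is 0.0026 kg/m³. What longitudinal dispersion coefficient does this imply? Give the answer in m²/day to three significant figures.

0.108 m²/day

At the plume center C_max = M/(n_e·A·√(4πDt)), so D = M²/(4πt·(n_e·A·C_max)²).
n_e·A·C_max = 0.26 × 46 × 0.0026 = 0.03110 kg/m.
D = 1.2²/(4π × 1100 × 0.03110²) = 0.108 m²/day.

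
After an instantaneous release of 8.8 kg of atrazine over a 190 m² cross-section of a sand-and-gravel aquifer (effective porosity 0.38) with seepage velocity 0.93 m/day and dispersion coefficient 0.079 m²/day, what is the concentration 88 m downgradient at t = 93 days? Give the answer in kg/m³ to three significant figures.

0.0117 kg/m³

For an instantaneous plane source, C(x,t) = M/(n_e·A·√(4πDt)) · exp(−(x−vt)²/(4Dt)), with n_e·A the pore (flow) area.
Plume center vt = 0.93 × 93 = 86.49 m, so the well at 88 m is 1.51 m downgradient of the peak.
√(4πDt) = 9.609 m, giving peak height M/(n_e·A·√(4πDt)) = 8.8/(0.38 × 190 × 9.609) = 0.01268 kg/m³.
(x−vt)²/(4Dt) = (1.51)²/(4 × 0.079 × 93) = 0.07759; exp(−0.07759) = 0.9253.
C = 0.01268 × 0.9253 = 0.0117 kg/m³.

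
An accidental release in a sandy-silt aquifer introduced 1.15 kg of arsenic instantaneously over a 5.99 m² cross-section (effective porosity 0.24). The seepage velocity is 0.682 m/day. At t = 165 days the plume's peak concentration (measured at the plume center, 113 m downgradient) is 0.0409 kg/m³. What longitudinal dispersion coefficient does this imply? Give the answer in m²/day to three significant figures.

0.184 m²/day

At the plume center C_max = M/(n_e·A·√(4πDt)), so D = M²/(4πt·(n_e·A·C_max)²).
n_e·A·C_max = 0.24 × 5.99 × 0.0409 = 0.05880 kg/m.
D = 1.15²/(4π × 165 × 0.05880²) = 0.184 m²/day.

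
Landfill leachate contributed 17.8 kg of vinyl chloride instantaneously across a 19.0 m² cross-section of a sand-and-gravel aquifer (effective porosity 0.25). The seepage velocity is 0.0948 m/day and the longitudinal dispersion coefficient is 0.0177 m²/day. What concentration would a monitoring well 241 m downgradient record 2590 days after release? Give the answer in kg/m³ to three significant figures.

0.140 kg/m³

For an instantaneous plane source, C(x,t) = M/(n_e·A·√(4πDt)) · exp(−(x−vt)²/(4Dt)), with n_e·A the pore (flow) area.
Plume center vt = 0.0948 × 2590 = 245.532 m, so the well at 241 m is 4.532 m upgradient of the peak.
√(4πDt) = 24.00 m, giving peak height M/(n_e·A·√(4πDt)) = 17.8/(0.25 × 19.0 × 24.00) = 0.1561 kg/m³.
(x−vt)²/(4Dt) = (-4.532)²/(4 × 0.0177 × 2590) = 0.1120; exp(−0.1120) = 0.8940.
C = 0.1561 × 0.8940 = 0.140 kg/m³.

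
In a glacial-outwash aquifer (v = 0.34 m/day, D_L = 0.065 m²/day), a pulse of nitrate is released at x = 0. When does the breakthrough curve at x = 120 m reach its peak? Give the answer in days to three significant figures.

352 days

For the 1D instantaneous-source solution, setting ∂C/∂t = 0 at fixed x gives v²t² + 2Dt − x² = 0, so t = (√(D² + v²x²) − D)/v².
√(D² + v²x²) = √(0.065² + 0.34² × 120²) = 40.80; v² = 0.1156.
t = (40.80 − 0.065)/0.1156 = 352 days (vs. the pure-advection estimate x/v = 353 d).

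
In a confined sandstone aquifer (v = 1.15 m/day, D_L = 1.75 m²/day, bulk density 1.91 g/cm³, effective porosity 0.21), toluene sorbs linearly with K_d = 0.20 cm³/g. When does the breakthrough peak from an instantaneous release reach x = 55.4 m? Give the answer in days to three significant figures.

132 days

Retardation factor R = 1 + ρ_b·K_d/n = 1 + 1.91 × 0.20/0.21 = 2.819.
Sorption retards both mechanisms: v_R = v/R = 0.4079 m/day, D_R = D/R = 0.6208 m²/day.
Peak time from v_R²t² + 2D_R t − x² = 0: t = (√(D_R² + v_R²x²) − D_R)/v_R².
√(D_R² + v_R²x²) = √(0.6208² + 0.4079² × 55.4²) = 22.61; v_R² = 0.1664.
t = (22.61 − 0.6208)/0.1664 = 132 days.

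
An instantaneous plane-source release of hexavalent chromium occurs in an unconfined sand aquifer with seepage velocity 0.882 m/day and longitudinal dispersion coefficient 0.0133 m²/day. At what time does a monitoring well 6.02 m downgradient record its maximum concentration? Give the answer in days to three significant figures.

6.81 days

For the 1D instantaneous-source solution, setting ∂C/∂t = 0 at fixed x gives v²t² + 2Dt − x² = 0, so t = (√(D² + v²x²) − D)/v².
√(D² + v²x²) = √(0.0133² + 0.882² × 6.02²) = 5.310; v² = 0.777924.
t = (5.310 − 0.0133)/0.777924 = 6.81 days (vs. the pure-advection estimate x/v = 6.83 d).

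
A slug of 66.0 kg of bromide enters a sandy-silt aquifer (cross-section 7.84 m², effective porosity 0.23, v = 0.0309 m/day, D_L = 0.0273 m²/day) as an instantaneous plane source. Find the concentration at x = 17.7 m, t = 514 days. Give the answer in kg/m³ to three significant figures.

2.60 kg/m³

For an instantaneous plane source, C(x,t) = M/(n_e·A·√(4πDt)) · exp(−(x−vt)²/(4Dt)), with n_e·A the pore (flow) area.
Plume center vt = 0.0309 × 514 = 15.8826 m, so the well at 17.7 m is 1.8174 m downgradient of the peak.
√(4πDt) = 13.28 m, giving peak height M/(n_e·A·√(4πDt)) = 66.0/(0.23 × 7.84 × 13.28) = 2.756 kg/m³.
(x−vt)²/(4Dt) = (1.8174)²/(4 × 0.0273 × 514) = 0.05885; exp(−0.05885) = 0.9428.
C = 2.756 × 0.9428 = 2.60 kg/m³.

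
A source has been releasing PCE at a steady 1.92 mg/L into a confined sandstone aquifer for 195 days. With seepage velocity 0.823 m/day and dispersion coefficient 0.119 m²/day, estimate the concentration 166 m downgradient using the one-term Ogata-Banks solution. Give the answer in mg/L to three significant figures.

0.401 mg/L

For a continuous step input, C/C₀ ≈ ½·erfc((x−vt)/(2√(Dt))).
vt = 0.823 × 195 = 160.485 m and 2√(Dt) = 2√(0.119 × 195) = 9.634 m.
Argument (x−vt)/(2√(Dt)) = (166 − 160.485)/9.634 = 0.5725; ½·erfc(0.5725) = 0.2091.
C = 1.92 × 0.2091 = 0.401 mg/L.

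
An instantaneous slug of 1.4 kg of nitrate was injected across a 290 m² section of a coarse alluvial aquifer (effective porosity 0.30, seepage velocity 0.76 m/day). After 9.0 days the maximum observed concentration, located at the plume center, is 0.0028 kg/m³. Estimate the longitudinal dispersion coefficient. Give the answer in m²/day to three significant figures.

0.292 m²/day

At the plume center C_max = M/(n_e·A·√(4πDt)), so D = M²/(4πt·(n_e·A·C_max)²).
n_e·A·C_max = 0.30 × 290 × 0.0028 = 0.2436 kg/m.
D = 1.4²/(4π × 9.0 × 0.2436²) = 0.292 m²/day.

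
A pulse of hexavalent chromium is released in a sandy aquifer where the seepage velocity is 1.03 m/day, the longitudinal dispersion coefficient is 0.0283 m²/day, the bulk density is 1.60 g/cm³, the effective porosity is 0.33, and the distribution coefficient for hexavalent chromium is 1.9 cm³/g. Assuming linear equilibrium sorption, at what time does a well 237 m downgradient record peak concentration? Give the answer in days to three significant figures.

2350 days

Retardation factor R = 1 + ρ_b·K_d/n = 1 + 1.60 × 1.9/0.33 = 10.21.
Sorption retards both mechanisms: v_R = v/R = 0.1009 m/day, D_R = D/R = 0.002772 m²/day.
Peak time from v_R²t² + 2D_R t − x² = 0: t = (√(D_R² + v_R²x²) − D_R)/v_R².
√(D_R² + v_R²x²) = √(0.002772² + 0.1009² × 237²) = 23.91; v_R² = 0.01018.
t = (23.91 − 0.002772)/0.01018 = 2350 days.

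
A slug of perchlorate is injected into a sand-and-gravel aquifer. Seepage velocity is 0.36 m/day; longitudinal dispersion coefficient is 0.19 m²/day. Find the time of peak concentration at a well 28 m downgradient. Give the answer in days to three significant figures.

76.3 days

For the 1D instantaneous-source solution, setting ∂C/∂t = 0 at fixed x gives v²t² + 2Dt − x² = 0, so t = (√(D² + v²x²) − D)/v².
√(D² + v²x²) = √(0.19² + 0.36² × 28²) = 10.08; v² = 0.1296.
t = (10.08 − 0.19)/0.1296 = 76.3 days (vs. the pure-advection estimate x/v = 77.8 d).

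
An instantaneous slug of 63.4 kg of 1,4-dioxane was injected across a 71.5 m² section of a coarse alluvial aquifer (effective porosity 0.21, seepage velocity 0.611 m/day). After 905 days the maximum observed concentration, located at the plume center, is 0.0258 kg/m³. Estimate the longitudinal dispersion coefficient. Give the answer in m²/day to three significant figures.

2.36 m²/day

At the plume center C_max = M/(n_e·A·√(4πDt)), so D = M²/(4πt·(n_e·A·C_max)²).
n_e·A·C_max = 0.21 × 71.5 × 0.0258 = 0.3874 kg/m.
D = 63.4²/(4π × 905 × 0.3874²) = 2.36 m²/day.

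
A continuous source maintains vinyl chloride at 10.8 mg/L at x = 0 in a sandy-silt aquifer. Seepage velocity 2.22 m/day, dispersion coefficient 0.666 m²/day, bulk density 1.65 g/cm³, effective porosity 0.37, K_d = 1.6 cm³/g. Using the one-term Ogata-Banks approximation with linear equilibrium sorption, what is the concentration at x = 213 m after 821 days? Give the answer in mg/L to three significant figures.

8.96 mg/L

Retardation factor R = 1 + ρ_b·K_d/n = 1 + 1.65 × 1.6/0.37 = 8.135.
Sorption retards both mechanisms: v_R = v/R = 0.2729 m/day, D_R = D/R = 0.08187 m²/day.
v_R·t = 0.2729 × 821 = 224.0509 m; 2√(D_R t) = 16.40 m; argument = (213 − 224.0509)/16.40 = -0.6738.
C = C₀ × ½·erfc(-0.6738) = 10.8 × 0.8297 = 8.96 mg/L.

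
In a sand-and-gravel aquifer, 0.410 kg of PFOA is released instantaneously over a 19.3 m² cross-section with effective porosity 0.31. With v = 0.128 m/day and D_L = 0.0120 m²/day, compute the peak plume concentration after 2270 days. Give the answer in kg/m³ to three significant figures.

The peak of an instantaneous 1D plume sits at x = vt; there the Gaussian factor is 1 and C_max = M/(n_e·A·√(4πDt)), where n_e·A is the pore area the mass is dissolved in.
√(4πDt) = √(4π × 0.0120 × 2270) = 18.50 m, so C_max = 0.410/(0.31 × 19.3 × 18.50) = 0.00370 kg/m³.

0.00370 kg/m³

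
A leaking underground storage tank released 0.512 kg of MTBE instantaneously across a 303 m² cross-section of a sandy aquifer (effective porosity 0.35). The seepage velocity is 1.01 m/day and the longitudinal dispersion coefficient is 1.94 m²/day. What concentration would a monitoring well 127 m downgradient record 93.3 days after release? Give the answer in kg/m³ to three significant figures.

2.30e-05 kg/m³

For an instantaneous plane source, C(x,t) = M/(n_e·A·√(4πDt)) · exp(−(x−vt)²/(4Dt)), with n_e·A the pore (flow) area.
Plume center vt = 1.01 × 93.3 = 94.233 m, so the well at 127 m is 32.767 m downgradient of the peak.
√(4πDt) = 47.69 m, giving peak height M/(n_e·A·√(4πDt)) = 0.512/(0.35 × 303 × 47.69) = 0.0001012 kg/m³.
(x−vt)²/(4Dt) = (32.767)²/(4 × 1.94 × 93.3) = 1.483; exp(−1.483) = 0.2270.
C = 0.0001012 × 0.2270 = 2.30e-05 kg/m³.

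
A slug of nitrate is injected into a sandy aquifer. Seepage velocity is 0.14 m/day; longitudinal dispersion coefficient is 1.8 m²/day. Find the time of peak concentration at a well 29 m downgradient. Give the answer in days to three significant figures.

135 days

For the 1D instantaneous-source solution, setting ∂C/∂t = 0 at fixed x gives v²t² + 2Dt − x² = 0, so t = (√(D² + v²x²) − D)/v².
√(D² + v²x²) = √(1.8² + 0.14² × 29²) = 4.441; v² = 0.0196.
t = (4.441 − 1.8)/0.0196 = 135 days (vs. the pure-advection estimate x/v = 207 d).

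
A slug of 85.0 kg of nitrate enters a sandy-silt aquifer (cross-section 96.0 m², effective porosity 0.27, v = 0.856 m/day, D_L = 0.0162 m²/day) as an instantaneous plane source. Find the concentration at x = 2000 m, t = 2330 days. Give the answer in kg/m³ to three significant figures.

0.123 kg/m³

For an instantaneous plane source, C(x,t) = M/(n_e·A·√(4πDt)) · exp(−(x−vt)²/(4Dt)), with n_e·A the pore (flow) area.
Plume center vt = 0.856 × 2330 = 1994.48 m, so the well at 2000 m is 5.52 m downgradient of the peak.
√(4πDt) = 21.78 m, giving peak height M/(n_e·A·√(4πDt)) = 85.0/(0.27 × 96.0 × 21.78) = 0.1506 kg/m³.
(x−vt)²/(4Dt) = (5.52)²/(4 × 0.0162 × 2330) = 0.2018; exp(−0.2018) = 0.8173.
C = 0.1506 × 0.8173 = 0.123 kg/m³.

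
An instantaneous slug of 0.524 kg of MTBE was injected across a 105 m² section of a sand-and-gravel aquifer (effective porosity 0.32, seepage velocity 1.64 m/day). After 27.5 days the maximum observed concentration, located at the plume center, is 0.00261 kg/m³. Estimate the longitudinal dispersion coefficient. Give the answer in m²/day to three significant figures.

At the plume center C_max = M/(n_e·A·√(4πDt)), so D = M²/(4πt·(n_e·A·C_max)²).
n_e·A·C_max = 0.32 × 105 × 0.00261 = 0.08770 kg/m.
D = 0.524²/(4π × 27.5 × 0.08770²) = 0.103 m²/day.

0.103 m²/day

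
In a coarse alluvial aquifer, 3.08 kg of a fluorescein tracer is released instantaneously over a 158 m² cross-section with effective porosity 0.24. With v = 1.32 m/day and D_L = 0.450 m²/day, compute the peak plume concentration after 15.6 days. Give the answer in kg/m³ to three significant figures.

0.00865 kg/m³

The peak of an instantaneous 1D plume sits at x = vt; there the Gaussian factor is 1 and C_max = M/(n_e·A·√(4πDt)), where n_e·A is the pore area the mass is dissolved in.
√(4πDt) = √(4π × 0.450 × 15.6) = 9.392 m, so C_max = 3.08/(0.24 × 158 × 9.392) = 0.00865 kg/m³.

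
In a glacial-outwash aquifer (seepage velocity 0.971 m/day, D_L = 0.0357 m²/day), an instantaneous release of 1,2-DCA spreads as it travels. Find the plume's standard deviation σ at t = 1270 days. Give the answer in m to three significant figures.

Dispersive spreading gives a Gaussian with σ² = 2Dt; advection only shifts the center.
σ = √(2 × 0.0357 × 1270) = 9.52 m.

9.52 m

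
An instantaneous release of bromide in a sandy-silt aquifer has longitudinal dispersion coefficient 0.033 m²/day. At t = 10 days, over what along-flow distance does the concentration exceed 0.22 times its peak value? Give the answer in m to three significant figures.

The plume is Gaussian with σ = √(2Dt) = √(2 × 0.033 × 10) = 0.8124 m.
C/C_peak = exp(−Δx²/(2σ²)) = 0.22 ⇒ Δx = σ·√(−2 ln 0.22) = 0.8124 × 1.740 = 1.414 m.
Width = 2Δx = 2.83 m.

2.83 m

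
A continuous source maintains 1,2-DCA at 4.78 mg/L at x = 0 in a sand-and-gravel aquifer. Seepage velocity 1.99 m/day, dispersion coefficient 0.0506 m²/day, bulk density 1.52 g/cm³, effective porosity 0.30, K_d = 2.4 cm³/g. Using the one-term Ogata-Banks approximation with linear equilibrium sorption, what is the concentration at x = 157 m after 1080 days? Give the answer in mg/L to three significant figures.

Retardation factor R = 1 + ρ_b·K_d/n = 1 + 1.52 × 2.4/0.30 = 13.16.
Sorption retards both mechanisms: v_R = v/R = 0.1512 m/day, D_R = D/R = 0.003845 m²/day.
v_R·t = 0.1512 × 1080 = 163.296 m; 2√(D_R t) = 4.076 m; argument = (157 − 163.296)/4.076 = -1.545.
C = C₀ × ½·erfc(-1.545) = 4.78 × 0.9856 = 4.71 mg/L.

4.71 mg/L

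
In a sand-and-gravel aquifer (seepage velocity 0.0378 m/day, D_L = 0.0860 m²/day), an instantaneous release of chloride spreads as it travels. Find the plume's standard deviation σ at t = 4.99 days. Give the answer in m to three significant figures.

Dispersive spreading gives a Gaussian with σ² = 2Dt; advection only shifts the center.
σ = √(2 × 0.0860 × 4.99) = 0.926 m.

0.926 m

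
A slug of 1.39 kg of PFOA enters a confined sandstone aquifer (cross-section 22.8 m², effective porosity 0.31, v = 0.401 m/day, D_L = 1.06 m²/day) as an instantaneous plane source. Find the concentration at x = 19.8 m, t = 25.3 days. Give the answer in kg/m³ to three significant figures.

For an instantaneous plane source, C(x,t) = M/(n_e·A·√(4πDt)) · exp(−(x−vt)²/(4Dt)), with n_e·A the pore (flow) area.
Plume center vt = 0.401 × 25.3 = 10.1453 m, so the well at 19.8 m is 9.6547 m downgradient of the peak.
√(4πDt) = 18.36 m, giving peak height M/(n_e·A·√(4πDt)) = 1.39/(0.31 × 22.8 × 18.36) = 0.01071 kg/m³.
(x−vt)²/(4Dt) = (9.6547)²/(4 × 1.06 × 25.3) = 0.8689; exp(−0.8689) = 0.4194.
C = 0.01071 × 0.4194 = 0.00449 kg/m³.

0.00449 kg/m³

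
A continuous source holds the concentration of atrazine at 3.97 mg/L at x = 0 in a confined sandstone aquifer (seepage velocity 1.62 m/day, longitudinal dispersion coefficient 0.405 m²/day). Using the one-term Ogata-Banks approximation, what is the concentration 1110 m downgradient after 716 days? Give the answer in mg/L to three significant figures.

For a continuous step input, C/C₀ ≈ ½·erfc((x−vt)/(2√(Dt))).
vt = 1.62 × 716 = 1159.92 m and 2√(Dt) = 2√(0.405 × 716) = 34.06 m.
Argument (x−vt)/(2√(Dt)) = (1110 − 1159.92)/34.06 = -1.466; ½·erfc(-1.466) = 0.9809.
C = 3.97 × 0.9809 = 3.89 mg/L.

3.89 mg/L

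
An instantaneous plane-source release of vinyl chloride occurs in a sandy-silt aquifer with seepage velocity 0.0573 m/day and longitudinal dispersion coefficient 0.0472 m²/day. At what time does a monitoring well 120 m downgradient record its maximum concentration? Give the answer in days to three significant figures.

For the 1D instantaneous-source solution, setting ∂C/∂t = 0 at fixed x gives v²t² + 2Dt − x² = 0, so t = (√(D² + v²x²) − D)/v².
√(D² + v²x²) = √(0.0472² + 0.0573² × 120²) = 6.876; v² = 0.00328329.
t = (6.876 − 0.0472)/0.00328329 = 2080 days (vs. the pure-advection estimate x/v = 2090 d).

2080 days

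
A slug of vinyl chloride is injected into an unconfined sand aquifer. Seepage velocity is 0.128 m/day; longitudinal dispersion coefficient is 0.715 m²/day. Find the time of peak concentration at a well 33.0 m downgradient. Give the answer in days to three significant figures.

For the 1D instantaneous-source solution, setting ∂C/∂t = 0 at fixed x gives v²t² + 2Dt − x² = 0, so t = (√(D² + v²x²) − D)/v².
√(D² + v²x²) = √(0.715² + 0.128² × 33.0²) = 4.284; v² = 0.016384.
t = (4.284 − 0.715)/0.016384 = 218 days (vs. the pure-advection estimate x/v = 258 d).

218 days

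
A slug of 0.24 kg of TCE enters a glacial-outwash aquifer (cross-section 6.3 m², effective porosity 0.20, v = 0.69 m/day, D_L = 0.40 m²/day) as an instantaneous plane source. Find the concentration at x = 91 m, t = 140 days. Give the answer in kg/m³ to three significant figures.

0.00624 kg/m³

For an instantaneous plane source, C(x,t) = M/(n_e·A·√(4πDt)) · exp(−(x−vt)²/(4Dt)), with n_e·A the pore (flow) area.
Plume center vt = 0.69 × 140 = 96.6 m, so the well at 91 m is 5.6 m upgradient of the peak.
√(4πDt) = 26.53 m, giving peak height M/(n_e·A·√(4πDt)) = 0.24/(0.20 × 6.3 × 26.53) = 0.007180 kg/m³.
(x−vt)²/(4Dt) = (-5.6)²/(4 × 0.40 × 140) = 0.1400; exp(−0.1400) = 0.8694.
C = 0.007180 × 0.8694 = 0.00624 kg/m³.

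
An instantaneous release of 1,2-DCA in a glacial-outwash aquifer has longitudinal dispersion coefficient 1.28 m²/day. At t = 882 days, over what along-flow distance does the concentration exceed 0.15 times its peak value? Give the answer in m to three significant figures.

185 m

The plume is Gaussian with σ = √(2Dt) = √(2 × 1.28 × 882) = 47.52 m.
C/C_peak = exp(−Δx²/(2σ²)) = 0.15 ⇒ Δx = σ·√(−2 ln 0.15) = 47.52 × 1.948 = 92.57 m.
Width = 2Δx = 185 m.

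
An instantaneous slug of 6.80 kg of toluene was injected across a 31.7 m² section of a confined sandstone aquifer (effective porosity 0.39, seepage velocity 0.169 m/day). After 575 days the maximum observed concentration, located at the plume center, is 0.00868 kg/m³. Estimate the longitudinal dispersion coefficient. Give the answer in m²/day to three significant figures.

At the plume center C_max = M/(n_e·A·√(4πDt)), so D = M²/(4πt·(n_e·A·C_max)²).
n_e·A·C_max = 0.39 × 31.7 × 0.00868 = 0.1073 kg/m.
D = 6.80²/(4π × 575 × 0.1073²) = 0.556 m²/day.

0.556 m²/day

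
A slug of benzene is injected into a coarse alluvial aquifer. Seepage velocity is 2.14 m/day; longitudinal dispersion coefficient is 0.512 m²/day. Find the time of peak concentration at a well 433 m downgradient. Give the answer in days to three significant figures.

202 days

For the 1D instantaneous-source solution, setting ∂C/∂t = 0 at fixed x gives v²t² + 2Dt − x² = 0, so t = (√(D² + v²x²) − D)/v².
√(D² + v²x²) = √(0.512² + 2.14² × 433²) = 926.6; v² = 4.5796.
t = (926.6 − 0.512)/4.5796 = 202 days (vs. the pure-advection estimate x/v = 202 d).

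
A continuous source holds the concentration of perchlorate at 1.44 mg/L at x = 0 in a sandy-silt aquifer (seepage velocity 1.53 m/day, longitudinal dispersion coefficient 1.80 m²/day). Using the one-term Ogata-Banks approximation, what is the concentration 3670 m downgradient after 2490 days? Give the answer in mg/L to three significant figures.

1.34 mg/L

For a continuous step input, C/C₀ ≈ ½·erfc((x−vt)/(2√(Dt))).
vt = 1.53 × 2490 = 3809.7 m and 2√(Dt) = 2√(1.80 × 2490) = 133.9 m.
Argument (x−vt)/(2√(Dt)) = (3670 − 3809.7)/133.9 = -1.043; ½·erfc(-1.043) = 0.9299.
C = 1.44 × 0.9299 = 1.34 mg/L.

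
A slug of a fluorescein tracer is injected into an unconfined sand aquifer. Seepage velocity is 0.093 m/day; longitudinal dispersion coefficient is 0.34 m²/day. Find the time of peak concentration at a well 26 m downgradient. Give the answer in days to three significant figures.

For the 1D instantaneous-source solution, setting ∂C/∂t = 0 at fixed x gives v²t² + 2Dt − x² = 0, so t = (√(D² + v²x²) − D)/v².
√(D² + v²x²) = √(0.34² + 0.093² × 26²) = 2.442; v² = 0.008649.
t = (2.442 − 0.34)/0.008649 = 243 days (vs. the pure-advection estimate x/v = 280 d).

243 days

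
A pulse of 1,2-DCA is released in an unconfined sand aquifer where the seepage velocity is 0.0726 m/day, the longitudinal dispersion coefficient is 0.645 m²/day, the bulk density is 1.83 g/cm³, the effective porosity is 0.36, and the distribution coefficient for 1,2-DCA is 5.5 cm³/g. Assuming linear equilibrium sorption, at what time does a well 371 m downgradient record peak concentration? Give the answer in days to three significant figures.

144000 days

Retardation factor R = 1 + ρ_b·K_d/n = 1 + 1.83 × 5.5/0.36 = 28.96.
Sorption retards both mechanisms: v_R = v/R = 0.002507 m/day, D_R = D/R = 0.02227 m²/day.
Peak time from v_R²t² + 2D_R t − x² = 0: t = (√(D_R² + v_R²x²) − D_R)/v_R².
√(D_R² + v_R²x²) = √(0.02227² + 0.002507² × 371²) = 0.9304; v_R² = 6.285e-06.
t = (0.9304 − 0.02227)/6.285e-06 = 144000 days.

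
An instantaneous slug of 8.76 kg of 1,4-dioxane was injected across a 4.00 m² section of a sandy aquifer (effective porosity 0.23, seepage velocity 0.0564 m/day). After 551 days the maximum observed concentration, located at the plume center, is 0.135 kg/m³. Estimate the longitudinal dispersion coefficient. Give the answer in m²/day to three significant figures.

0.718 m²/day

At the plume center C_max = M/(n_e·A·√(4πDt)), so D = M²/(4πt·(n_e·A·C_max)²).
n_e·A·C_max = 0.23 × 4.00 × 0.135 = 0.1242 kg/m.
D = 8.76²/(4π × 551 × 0.1242²) = 0.718 m²/day.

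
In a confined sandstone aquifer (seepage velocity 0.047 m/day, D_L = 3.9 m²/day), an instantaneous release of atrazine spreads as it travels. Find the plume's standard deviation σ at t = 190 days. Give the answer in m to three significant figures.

38.5 m

Dispersive spreading gives a Gaussian with σ² = 2Dt; advection only shifts the center.
σ = √(2 × 3.9 × 190) = 38.5 m.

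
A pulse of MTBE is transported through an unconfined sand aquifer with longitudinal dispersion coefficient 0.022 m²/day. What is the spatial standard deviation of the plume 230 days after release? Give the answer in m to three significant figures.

Dispersive spreading gives a Gaussian with σ² = 2Dt; advection only shifts the center.
σ = √(2 × 0.022 × 230) = 3.18 m.

3.18 m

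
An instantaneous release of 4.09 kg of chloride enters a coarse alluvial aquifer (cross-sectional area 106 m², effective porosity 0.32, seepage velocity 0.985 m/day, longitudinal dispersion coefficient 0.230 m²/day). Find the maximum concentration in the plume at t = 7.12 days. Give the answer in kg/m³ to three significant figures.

The peak of an instantaneous 1D plume sits at x = vt; there the Gaussian factor is 1 and C_max = M/(n_e·A·√(4πDt)), where n_e·A is the pore area the mass is dissolved in.
√(4πDt) = √(4π × 0.230 × 7.12) = 4.536 m, so C_max = 4.09/(0.32 × 106 × 4.536) = 0.0266 kg/m³.

0.0266 kg/m³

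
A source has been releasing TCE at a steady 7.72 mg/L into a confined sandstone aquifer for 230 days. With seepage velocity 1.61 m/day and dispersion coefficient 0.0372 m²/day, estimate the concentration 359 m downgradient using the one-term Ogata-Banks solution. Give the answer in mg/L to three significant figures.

7.70 mg/L

For a continuous step input, C/C₀ ≈ ½·erfc((x−vt)/(2√(Dt))).
vt = 1.61 × 230 = 370.3 m and 2√(Dt) = 2√(0.0372 × 230) = 5.850 m.
Argument (x−vt)/(2√(Dt)) = (359 − 370.3)/5.850 = -1.932; ½·erfc(-1.932) = 0.9969.
C = 7.72 × 0.9969 = 7.70 mg/L.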